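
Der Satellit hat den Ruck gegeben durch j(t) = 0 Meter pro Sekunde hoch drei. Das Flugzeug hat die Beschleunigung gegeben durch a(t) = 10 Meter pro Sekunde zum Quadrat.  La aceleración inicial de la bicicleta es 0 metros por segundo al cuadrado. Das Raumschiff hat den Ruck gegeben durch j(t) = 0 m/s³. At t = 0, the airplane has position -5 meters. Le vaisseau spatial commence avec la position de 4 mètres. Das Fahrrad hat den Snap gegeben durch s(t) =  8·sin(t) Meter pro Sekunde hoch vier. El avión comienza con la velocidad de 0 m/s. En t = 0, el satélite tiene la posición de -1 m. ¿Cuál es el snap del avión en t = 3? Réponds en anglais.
To solve this, we need to take 2 derivatives of our acceleration equation a(t) = 10. The derivative of acceleration gives jerk: j(t) = 0. Differentiating jerk, we get snap: s(t) = 0. From the given snap equation s(t) = 0, we substitute t = 3 to get s = 0.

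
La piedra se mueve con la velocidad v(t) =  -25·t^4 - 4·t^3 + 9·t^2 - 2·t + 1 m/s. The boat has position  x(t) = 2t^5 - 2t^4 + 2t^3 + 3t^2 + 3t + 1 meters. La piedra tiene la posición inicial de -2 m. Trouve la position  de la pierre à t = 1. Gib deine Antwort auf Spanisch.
Partiendo de la velocidad v(t) = -25·t^4 - 4·t^3 + 9·t^2 - 2·t + 1, tomamos 1 antiderivada. Tomando ∫v(t)dt y aplicando x(0) = -2, encontramos x(t) = -5·t^5 - t^4 + 3·t^3 - t^2 + t - 2. Tenemos la posición x(t) = -5·t^5 - t^4 + 3·t^3 - t^2 + t - 2. Sustituyendo t = 1: x(1) = -5.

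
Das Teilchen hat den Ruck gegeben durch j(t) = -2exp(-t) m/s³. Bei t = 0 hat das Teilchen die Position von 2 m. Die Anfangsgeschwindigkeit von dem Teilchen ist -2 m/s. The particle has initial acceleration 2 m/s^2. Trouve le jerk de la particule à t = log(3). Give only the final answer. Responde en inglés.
j(log(3)) = -2/3.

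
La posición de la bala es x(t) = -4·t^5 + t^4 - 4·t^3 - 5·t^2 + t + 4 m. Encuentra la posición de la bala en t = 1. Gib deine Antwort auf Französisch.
Nous avons la position x(t) = -4·t^5 + t^4 - 4·t^3 - 5·t^2 + t + 4. En substituant t = 1: x(1) = -7.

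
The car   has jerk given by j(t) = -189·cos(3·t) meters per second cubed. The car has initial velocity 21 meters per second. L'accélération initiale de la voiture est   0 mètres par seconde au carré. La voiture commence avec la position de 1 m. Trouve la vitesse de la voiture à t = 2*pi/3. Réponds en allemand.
Wir müssen das Integral unserer Gleichung für den Ruck j(t) = -189·cos(3·t) 2-mal finden. Die Stammfunktion von dem Ruck, mit a(0) = 0, ergibt die Beschleunigung: a(t) = -63·sin(3·t). Durch Integration von der Beschleunigung und Verwendung der Anfangsbedingung v(0) = 21, erhalten wir v(t) = 21·cos(3·t). Wir haben die Geschwindigkeit v(t) = 21·cos(3·t). Durch Einsetzen von t = 2*pi/3: v(2*pi/3) = 21.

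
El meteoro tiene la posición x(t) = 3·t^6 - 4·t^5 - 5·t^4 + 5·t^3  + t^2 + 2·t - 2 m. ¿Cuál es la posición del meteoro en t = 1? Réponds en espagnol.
De la ecuación de la posición x(t) = 3·t^6 - 4·t^5 - 5·t^4 + 5·t^3 + t^2 + 2·t - 2, sustituimos t = 1 para obtener x = 0.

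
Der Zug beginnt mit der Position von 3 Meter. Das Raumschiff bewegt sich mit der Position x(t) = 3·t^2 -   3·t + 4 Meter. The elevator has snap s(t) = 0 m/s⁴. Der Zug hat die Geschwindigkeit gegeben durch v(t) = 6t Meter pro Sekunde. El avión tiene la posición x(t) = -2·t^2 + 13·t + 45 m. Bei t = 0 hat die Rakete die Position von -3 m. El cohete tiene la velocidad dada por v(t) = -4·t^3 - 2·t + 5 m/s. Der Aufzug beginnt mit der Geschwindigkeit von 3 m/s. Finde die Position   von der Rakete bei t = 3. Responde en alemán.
Um dies zu lösen, müssen wir 1 Integral unserer Gleichung für die Geschwindigkeit v(t) = -4·t^3 - 2·t + 5 finden. Durch Integration von der Geschwindigkeit und Verwendung der Anfangsbedingung x(0) = -3, erhalten wir x(t) = -t^4 - t^2 + 5·t - 3. Wir haben die Position x(t) = -t^4 - t^2 + 5·t - 3. Durch Einsetzen von t = 3: x(3) = -78.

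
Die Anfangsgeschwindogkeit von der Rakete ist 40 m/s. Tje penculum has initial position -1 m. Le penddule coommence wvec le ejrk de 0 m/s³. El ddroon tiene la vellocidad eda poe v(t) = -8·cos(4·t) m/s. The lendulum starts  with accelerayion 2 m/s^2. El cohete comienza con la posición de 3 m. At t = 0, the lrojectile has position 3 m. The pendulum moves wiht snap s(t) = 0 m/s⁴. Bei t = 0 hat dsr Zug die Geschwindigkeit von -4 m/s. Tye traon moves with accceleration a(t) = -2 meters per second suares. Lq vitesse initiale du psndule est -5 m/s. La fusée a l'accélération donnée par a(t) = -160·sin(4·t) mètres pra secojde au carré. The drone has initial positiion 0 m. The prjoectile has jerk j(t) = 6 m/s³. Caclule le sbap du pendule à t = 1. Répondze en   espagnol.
Tenemos el snap s(t) = 0. Sustituyendo t = 1: s(1) = 0.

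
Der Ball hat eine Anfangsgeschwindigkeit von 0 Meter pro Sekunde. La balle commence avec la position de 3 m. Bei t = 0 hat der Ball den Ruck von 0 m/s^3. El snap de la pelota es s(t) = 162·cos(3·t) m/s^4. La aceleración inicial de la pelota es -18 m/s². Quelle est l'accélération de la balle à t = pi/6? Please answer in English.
To solve this, we need to take 2 antiderivatives of our snap equation s(t) = 162·cos(3·t). Taking ∫s(t)dt and applying j(0) = 0, we find j(t) = 54·sin(3·t). Taking ∫j(t)dt and applying a(0) = -18, we find a(t) = -18·cos(3·t). Using a(t) = -18·cos(3·t) and substituting t = pi/6, we find a = 0.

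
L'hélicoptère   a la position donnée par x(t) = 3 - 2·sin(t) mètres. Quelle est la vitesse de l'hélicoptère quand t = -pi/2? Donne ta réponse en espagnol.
Partiendo de la posición x(t) = 3 - 2·sin(t), tomamos 1 derivada. La derivada de la posición da la velocidad: v(t) = -2·cos(t). De la ecuación de la velocidad v(t) = -2·cos(t), sustituimos t = -pi/2 para obtener v = 0.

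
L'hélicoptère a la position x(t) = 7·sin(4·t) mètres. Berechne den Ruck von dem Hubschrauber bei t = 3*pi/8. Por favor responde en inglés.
Starting from position x(t) = 7·sin(4·t), we take 3 derivatives. Taking d/dt of x(t), we find v(t) = 28·cos(4·t). Differentiating velocity, we get acceleration: a(t) = -112·sin(4·t). Taking d/dt of a(t), we find j(t) = -448·cos(4·t). We have jerk j(t) = -448·cos(4·t). Substituting t = 3*pi/8: j(3*pi/8) = 0.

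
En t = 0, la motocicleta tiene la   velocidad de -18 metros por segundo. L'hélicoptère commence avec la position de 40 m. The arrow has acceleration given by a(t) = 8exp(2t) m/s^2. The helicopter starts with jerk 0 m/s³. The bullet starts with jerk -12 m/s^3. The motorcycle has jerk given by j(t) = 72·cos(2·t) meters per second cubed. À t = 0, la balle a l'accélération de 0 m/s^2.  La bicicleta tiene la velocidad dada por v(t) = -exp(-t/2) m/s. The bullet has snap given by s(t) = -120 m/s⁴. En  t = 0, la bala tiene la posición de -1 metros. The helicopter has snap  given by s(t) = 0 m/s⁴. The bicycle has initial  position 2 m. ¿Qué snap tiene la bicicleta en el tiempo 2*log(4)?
Partiendo de la velocidad v(t) = -exp(-t/2), tomamos 3 derivadas. La derivada de la velocidad da la aceleración: a(t) = exp(-t/2)/2. La derivada de la aceleración da la sacudida: j(t) = -exp(-t/2)/4. La derivada de la sacudida da el snap: s(t) = exp(-t/2)/8. Usando s(t) = exp(-t/2)/8 y sustituyendo t = 2*log(4), encontramos s = 1/32.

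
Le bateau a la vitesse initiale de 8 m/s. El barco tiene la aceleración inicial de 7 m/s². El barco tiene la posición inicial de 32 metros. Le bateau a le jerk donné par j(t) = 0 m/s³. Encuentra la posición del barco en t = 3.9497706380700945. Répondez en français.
Nous devons intégrer notre équation du jerk j(t) = 0 3 fois. La primitive du jerk, avec a(0) = 7, donne l'accélération: a(t) = 7. La primitive de l'accélération est la vitesse. En utilisant v(0) = 8, nous obtenons v(t) = 7·t + 8. La primitive de la vitesse, avec x(0) = 32, donne la position: x(t) = 7·t^2/2 + 8·t + 32. Nous avons la position x(t) = 7·t^2/2 + 8·t + 32. En substituant t = 3.9497706380700945: x(3.9497706380700945) = 118.200573431323.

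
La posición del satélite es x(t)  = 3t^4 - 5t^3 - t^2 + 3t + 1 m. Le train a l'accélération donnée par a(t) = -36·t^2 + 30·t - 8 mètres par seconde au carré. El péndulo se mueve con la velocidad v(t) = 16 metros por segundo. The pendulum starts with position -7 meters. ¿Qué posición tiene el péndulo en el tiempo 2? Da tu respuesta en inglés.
Starting from velocity v(t) = 16, we take 1 antiderivative. The integral of velocity, with x(0) = -7, gives position: x(t) = 16·t - 7. From the given position equation x(t) = 16·t - 7, we substitute t = 2 to get x = 25.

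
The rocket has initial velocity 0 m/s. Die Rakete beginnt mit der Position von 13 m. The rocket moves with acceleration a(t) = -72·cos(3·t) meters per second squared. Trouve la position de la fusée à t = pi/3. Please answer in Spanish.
Partiendo de la aceleración a(t) = -72·cos(3·t), tomamos 2 antiderivadas. La integral de la aceleración es la velocidad. Usando v(0) = 0, obtenemos v(t) = -24·sin(3·t). La integral de la velocidad, con x(0) = 13, da la posición: x(t) = 8·cos(3·t) + 5. De la ecuación de la posición x(t) = 8·cos(3·t) + 5, sustituimos t = pi/3 para obtener x = -3.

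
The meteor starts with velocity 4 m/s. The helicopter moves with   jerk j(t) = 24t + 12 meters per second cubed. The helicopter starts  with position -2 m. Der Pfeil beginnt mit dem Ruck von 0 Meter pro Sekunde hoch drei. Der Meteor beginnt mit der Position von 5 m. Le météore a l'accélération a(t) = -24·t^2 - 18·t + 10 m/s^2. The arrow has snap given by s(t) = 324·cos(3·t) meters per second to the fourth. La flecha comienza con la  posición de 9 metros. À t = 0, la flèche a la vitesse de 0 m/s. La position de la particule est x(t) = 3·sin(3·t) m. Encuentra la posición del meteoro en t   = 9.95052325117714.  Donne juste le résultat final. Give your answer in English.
The position at t = 9.95052325117714 is x = -22022.9380907123.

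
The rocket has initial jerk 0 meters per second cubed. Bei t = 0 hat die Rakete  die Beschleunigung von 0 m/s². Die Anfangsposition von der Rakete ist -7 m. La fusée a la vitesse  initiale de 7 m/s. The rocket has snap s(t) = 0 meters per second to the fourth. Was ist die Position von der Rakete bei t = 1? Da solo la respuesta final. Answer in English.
The position at t = 1 is x = 0.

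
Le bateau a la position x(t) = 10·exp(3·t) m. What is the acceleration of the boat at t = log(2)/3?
To solve this, we need to take 2 derivatives of our position equation x(t) = 10·exp(3·t). Differentiating position, we get velocity: v(t) = 30·exp(3·t). The derivative of velocity gives acceleration: a(t) = 90·exp(3·t). From the given acceleration equation a(t) = 90·exp(3·t), we substitute t = log(2)/3 to get a = 180.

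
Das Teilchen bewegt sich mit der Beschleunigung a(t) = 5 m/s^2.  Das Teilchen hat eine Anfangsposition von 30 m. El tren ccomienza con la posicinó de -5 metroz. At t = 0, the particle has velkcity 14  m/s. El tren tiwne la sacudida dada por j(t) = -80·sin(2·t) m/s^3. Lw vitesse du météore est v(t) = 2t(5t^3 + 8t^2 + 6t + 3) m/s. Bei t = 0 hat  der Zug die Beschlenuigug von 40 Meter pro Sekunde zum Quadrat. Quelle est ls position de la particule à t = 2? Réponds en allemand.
Um dies zu lösen, müssen wir 2 Stammfunktionen unserer Gleichung für die Beschleunigung a(t) = 5 finden. Mit ∫a(t)dt und Anwendung von v(0) = 14, finden wir v(t) = 5·t + 14. Die Stammfunktion von der Geschwindigkeit ist die Position. Mit x(0) = 30 erhalten wir x(t) = 5·t^2/2 + 14·t + 30. Mit x(t) = 5·t^2/2 + 14·t + 30 und Einsetzen von t = 2, finden wir x = 68.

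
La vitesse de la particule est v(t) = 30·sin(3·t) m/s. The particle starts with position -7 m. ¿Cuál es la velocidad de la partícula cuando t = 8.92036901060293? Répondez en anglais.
We have velocity v(t) = 30·sin(3·t). Substituting t = 8.92036901060293: v(8.92036901060293) = 29.9503000597407.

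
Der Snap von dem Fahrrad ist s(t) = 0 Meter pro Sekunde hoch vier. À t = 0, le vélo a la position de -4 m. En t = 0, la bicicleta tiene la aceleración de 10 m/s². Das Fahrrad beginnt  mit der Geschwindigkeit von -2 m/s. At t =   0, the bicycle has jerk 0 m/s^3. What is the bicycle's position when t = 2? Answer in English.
To find the answer, we compute 4 antiderivatives of s(t) = 0. Finding the antiderivative of s(t) and using j(0) = 0: j(t) = 0. Taking ∫j(t)dt and applying a(0) = 10, we find a(t) = 10. The antiderivative of acceleration, with v(0) = -2, gives velocity: v(t) = 10·t - 2. Integrating velocity and using the initial condition x(0) = -4, we get x(t) = 5·t^2 - 2·t - 4. We have position x(t) = 5·t^2 - 2·t - 4. Substituting t = 2: x(2) = 12.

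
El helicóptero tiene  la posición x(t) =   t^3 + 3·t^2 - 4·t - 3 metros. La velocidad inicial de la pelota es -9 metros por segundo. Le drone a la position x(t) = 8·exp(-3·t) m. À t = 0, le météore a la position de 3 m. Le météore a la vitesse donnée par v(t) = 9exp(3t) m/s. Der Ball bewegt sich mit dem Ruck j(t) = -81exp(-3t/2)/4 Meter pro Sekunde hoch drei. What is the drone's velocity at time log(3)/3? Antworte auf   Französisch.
Nous devons dériver notre équation de la position x(t) = 8·exp(-3·t) 1 fois. En dérivant la position, nous obtenons la vitesse: v(t) = -24·exp(-3·t). De l'équation de la vitesse v(t) = -24·exp(-3·t), nous substituons t = log(3)/3 pour obtenir v = -8.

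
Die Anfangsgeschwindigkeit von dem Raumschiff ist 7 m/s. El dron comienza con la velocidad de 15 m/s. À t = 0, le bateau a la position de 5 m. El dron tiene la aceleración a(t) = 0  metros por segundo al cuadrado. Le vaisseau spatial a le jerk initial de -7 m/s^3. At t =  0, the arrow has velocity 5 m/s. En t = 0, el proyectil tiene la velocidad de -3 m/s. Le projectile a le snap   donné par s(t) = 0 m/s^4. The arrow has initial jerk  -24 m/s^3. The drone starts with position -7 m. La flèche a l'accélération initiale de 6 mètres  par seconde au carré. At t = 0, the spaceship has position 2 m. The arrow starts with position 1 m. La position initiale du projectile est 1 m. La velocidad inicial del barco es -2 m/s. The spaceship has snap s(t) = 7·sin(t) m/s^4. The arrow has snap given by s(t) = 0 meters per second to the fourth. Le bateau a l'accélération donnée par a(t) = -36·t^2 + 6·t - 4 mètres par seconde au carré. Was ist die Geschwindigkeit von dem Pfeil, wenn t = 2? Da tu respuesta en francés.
Nous devons intégrer notre équation du snap s(t) = 0 3 fois. En prenant ∫s(t)dt et en appliquant j(0) = -24, nous trouvons j(t) = -24. En intégrant le jerk et en utilisant la condition initiale a(0) = 6, nous obtenons a(t) = 6 - 24·t. En prenant ∫a(t)dt et en appliquant v(0) = 5, nous trouvons v(t) = -12·t^2 + 6·t + 5. Nous avons la vitesse v(t) = -12·t^2 + 6·t + 5. En substituant t = 2: v(2) = -31.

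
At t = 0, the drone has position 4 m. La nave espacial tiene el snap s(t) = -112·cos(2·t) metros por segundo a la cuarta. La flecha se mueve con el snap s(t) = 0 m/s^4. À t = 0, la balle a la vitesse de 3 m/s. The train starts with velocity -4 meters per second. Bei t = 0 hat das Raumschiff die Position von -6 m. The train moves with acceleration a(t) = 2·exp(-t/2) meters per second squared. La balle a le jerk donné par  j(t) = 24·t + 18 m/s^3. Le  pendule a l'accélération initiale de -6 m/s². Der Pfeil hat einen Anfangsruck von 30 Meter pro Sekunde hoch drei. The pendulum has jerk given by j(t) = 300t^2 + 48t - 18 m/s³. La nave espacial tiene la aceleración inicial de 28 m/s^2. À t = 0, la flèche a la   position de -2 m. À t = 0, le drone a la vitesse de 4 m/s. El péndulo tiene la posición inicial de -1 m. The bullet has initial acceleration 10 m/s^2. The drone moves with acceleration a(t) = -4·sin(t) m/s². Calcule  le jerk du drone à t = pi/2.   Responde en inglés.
Starting from acceleration a(t) = -4·sin(t), we take 1 derivative. Differentiating acceleration, we get jerk: j(t) = -4·cos(t). We have jerk j(t) = -4·cos(t). Substituting t = pi/2: j(pi/2) = 0.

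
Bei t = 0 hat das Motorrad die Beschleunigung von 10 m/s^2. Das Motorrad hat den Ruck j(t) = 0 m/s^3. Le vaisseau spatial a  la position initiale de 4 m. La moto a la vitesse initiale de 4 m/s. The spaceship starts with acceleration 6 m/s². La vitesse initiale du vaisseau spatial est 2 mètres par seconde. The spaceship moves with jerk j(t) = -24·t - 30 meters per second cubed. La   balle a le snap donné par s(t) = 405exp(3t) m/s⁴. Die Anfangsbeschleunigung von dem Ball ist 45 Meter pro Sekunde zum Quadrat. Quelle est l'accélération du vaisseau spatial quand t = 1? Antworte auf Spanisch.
Necesitamos integrar nuestra ecuación de la sacudida j(t) = -24·t - 30 1 vez. La antiderivada de la sacudida es la aceleración. Usando a(0) = 6, obtenemos a(t) = -12·t^2 - 30·t + 6. Usando a(t) = -12·t^2 - 30·t + 6 y sustituyendo t = 1, encontramos a = -36.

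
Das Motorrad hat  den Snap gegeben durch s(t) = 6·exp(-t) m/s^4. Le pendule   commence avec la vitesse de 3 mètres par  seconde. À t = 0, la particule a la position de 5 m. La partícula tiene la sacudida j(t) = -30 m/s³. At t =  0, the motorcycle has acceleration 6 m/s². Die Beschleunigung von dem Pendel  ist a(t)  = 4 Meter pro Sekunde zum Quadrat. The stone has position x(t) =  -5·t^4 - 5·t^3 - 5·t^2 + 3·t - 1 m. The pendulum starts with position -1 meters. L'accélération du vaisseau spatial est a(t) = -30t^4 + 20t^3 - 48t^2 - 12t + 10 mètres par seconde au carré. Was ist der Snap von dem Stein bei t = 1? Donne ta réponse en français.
Pour résoudre ceci, nous devons prendre 4 dérivées de notre équation de la position x(t) = -5·t^4 - 5·t^3 - 5·t^2 + 3·t - 1. En dérivant la position, nous obtenons la vitesse: v(t) = -20·t^3 - 15·t^2 - 10·t + 3. En dérivant la vitesse, nous obtenons l'accélération: a(t) = -60·t^2 - 30·t - 10. En prenant d/dt de a(t), nous trouvons j(t) = -120·t - 30. En dérivant le jerk, nous obtenons le snap: s(t) = -120. De l'équation du snap s(t) = -120, nous substituons t = 1 pour obtenir s = -120.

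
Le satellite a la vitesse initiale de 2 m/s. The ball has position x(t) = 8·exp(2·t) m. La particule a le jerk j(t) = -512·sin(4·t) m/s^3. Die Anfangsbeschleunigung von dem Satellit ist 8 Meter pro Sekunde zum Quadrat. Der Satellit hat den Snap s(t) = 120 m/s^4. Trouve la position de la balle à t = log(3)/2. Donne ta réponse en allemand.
Mit x(t) = 8·exp(2·t) und Einsetzen von t = log(3)/2, finden wir x = 24.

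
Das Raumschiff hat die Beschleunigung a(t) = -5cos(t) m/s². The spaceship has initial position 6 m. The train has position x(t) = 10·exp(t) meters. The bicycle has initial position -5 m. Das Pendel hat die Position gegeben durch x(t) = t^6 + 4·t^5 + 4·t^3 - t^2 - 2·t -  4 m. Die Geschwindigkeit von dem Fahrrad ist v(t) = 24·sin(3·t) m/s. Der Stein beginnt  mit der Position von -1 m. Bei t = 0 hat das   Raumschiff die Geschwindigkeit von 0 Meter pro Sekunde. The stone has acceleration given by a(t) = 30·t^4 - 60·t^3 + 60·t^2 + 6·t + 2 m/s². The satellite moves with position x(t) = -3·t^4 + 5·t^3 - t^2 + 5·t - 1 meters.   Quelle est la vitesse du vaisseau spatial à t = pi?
En partant de l'accélération a(t) = -5·cos(t), nous prenons 1 primitive. En prenant ∫a(t)dt et en appliquant v(0) = 0, nous trouvons v(t) = -5·sin(t). En utilisant v(t) = -5·sin(t) et en substituant t = pi, nous trouvons v = 0.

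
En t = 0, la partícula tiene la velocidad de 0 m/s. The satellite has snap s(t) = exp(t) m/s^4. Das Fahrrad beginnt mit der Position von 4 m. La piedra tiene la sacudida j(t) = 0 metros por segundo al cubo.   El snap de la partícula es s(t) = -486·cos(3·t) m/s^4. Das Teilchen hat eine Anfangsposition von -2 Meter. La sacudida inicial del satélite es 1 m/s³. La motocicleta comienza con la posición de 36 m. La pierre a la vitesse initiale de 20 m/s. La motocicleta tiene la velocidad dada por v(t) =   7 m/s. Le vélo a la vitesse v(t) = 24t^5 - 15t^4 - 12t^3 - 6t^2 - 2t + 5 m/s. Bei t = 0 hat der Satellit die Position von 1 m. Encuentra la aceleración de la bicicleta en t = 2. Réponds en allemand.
Um dies zu lösen, müssen wir 1 Ableitung unserer Gleichung für die Geschwindigkeit v(t) = 24·t^5 - 15·t^4 - 12·t^3 - 6·t^2 - 2·t + 5 nehmen. Die Ableitung von der Geschwindigkeit ergibt die Beschleunigung: a(t) = 120·t^4 - 60·t^3 - 36·t^2 - 12·t - 2. Mit a(t) = 120·t^4 - 60·t^3 - 36·t^2 - 12·t - 2 und Einsetzen von t = 2, finden wir a = 1270.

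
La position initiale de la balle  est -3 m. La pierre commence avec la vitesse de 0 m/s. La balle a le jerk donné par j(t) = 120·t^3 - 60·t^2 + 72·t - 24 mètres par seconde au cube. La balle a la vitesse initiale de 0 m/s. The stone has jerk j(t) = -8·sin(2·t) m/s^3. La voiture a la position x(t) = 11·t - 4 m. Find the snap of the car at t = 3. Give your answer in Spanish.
Debemos derivar nuestra ecuación de la posición x(t) = 11·t - 4 4 veces. Derivando la posición, obtenemos la velocidad: v(t) = 11. La derivada de la velocidad da la aceleración: a(t) = 0. La derivada de la aceleración da la sacudida: j(t) = 0. Tomando d/dt de j(t), encontramos s(t) = 0. Usando s(t) = 0 y sustituyendo t = 3, encontramos s = 0.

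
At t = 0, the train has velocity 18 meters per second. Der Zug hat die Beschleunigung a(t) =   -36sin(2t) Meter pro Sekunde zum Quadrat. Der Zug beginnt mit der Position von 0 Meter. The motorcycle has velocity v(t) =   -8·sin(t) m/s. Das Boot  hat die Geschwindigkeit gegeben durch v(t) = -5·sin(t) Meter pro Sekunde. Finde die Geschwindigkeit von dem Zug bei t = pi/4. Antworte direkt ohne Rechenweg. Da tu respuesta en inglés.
The answer is 0.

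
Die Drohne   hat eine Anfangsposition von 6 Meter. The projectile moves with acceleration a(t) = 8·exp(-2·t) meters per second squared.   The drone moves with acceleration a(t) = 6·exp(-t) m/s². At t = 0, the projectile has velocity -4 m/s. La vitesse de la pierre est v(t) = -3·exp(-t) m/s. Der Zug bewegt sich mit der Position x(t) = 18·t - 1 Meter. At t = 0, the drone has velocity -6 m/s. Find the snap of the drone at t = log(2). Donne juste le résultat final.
The answer is 3.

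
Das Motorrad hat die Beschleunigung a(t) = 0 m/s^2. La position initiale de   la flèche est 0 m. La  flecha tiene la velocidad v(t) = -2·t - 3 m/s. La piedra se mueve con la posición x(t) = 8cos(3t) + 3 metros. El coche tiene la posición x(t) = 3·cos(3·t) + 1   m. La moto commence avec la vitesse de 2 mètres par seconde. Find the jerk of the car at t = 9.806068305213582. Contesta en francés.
Nous devons dériver notre équation de la position x(t) = 3·cos(3·t) + 1 3 fois. En prenant d/dt de x(t), nous trouvons v(t) = -9·sin(3·t). En dérivant la vitesse, nous obtenons l'accélération: a(t) = -27·cos(3·t). La dérivée de l'accélération donne le jerk: j(t) = 81·sin(3·t). De l'équation du jerk j(t) = 81·sin(3·t), nous substituons t = 9.806068305213582 pour obtenir j = -73.7296997217109.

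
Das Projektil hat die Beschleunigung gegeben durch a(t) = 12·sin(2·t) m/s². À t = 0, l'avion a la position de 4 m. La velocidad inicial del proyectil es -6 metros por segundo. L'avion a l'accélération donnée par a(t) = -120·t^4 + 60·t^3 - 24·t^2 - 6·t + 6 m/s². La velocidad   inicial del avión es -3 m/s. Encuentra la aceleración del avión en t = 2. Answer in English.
Using a(t) = -120·t^4 + 60·t^3 - 24·t^2 - 6·t + 6 and substituting t = 2, we find a = -1542.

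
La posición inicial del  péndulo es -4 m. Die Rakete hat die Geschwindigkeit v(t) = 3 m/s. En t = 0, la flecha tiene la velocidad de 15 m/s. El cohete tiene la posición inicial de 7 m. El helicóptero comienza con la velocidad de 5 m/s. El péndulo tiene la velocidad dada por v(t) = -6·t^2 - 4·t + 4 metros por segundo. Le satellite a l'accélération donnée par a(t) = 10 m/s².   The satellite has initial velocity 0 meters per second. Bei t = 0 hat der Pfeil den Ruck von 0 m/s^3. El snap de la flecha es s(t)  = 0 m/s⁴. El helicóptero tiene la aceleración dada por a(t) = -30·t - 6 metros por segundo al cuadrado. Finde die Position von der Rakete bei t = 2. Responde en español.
Para resolver esto, necesitamos tomar 1 antiderivada de nuestra ecuación de la velocidad v(t) = 3. Integrando la velocidad y usando la condición inicial x(0) = 7, obtenemos x(t) = 3·t + 7. De la ecuación de la posición x(t) = 3·t + 7, sustituimos t = 2 para obtener x = 13.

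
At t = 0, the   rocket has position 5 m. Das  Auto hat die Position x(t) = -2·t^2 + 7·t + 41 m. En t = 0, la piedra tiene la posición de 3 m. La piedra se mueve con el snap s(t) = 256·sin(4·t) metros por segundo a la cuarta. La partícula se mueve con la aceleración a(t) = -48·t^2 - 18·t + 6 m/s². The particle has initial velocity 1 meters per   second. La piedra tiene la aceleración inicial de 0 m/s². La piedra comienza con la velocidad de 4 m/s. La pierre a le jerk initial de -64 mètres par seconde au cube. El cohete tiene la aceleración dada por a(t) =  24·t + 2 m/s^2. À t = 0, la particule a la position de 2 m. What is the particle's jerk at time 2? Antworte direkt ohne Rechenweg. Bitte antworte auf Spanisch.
En t = 2, j = -210.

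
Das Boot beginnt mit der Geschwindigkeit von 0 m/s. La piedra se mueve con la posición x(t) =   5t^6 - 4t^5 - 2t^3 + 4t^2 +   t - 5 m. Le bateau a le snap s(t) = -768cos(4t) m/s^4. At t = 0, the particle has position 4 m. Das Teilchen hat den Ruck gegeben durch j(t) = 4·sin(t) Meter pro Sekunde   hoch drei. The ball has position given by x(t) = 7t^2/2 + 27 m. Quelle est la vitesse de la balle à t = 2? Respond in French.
En partant de la position x(t) = 7·t^2/2 + 27, nous prenons 1 dérivée. La dérivée de la position donne la vitesse: v(t) = 7·t. En utilisant v(t) = 7·t et en substituant t = 2, nous trouvons v = 14.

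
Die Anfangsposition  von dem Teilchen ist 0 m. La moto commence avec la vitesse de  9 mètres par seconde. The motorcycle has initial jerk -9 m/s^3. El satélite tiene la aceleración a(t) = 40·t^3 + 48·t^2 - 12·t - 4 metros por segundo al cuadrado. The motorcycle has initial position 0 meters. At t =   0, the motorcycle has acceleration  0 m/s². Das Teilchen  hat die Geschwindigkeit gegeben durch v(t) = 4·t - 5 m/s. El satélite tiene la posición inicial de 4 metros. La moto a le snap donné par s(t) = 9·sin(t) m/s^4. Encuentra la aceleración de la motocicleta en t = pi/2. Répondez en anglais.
We must find the antiderivative of our snap equation s(t) = 9·sin(t) 2 times. The integral of snap, with j(0) = -9, gives jerk: j(t) = -9·cos(t). Integrating jerk and using the initial condition a(0) = 0, we get a(t) = -9·sin(t). From the given acceleration equation a(t) = -9·sin(t), we substitute t = pi/2 to get a = -9.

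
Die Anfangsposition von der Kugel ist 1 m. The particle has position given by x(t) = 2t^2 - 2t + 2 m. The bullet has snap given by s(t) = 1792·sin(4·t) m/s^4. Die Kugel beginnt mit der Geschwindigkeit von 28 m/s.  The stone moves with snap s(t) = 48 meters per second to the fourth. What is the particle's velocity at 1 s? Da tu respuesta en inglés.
We must differentiate our position equation x(t) = 2·t^2 - 2·t + 2 1 time. Taking d/dt of x(t), we find v(t) = 4·t - 2. Using v(t) = 4·t - 2 and substituting t = 1, we find v = 2.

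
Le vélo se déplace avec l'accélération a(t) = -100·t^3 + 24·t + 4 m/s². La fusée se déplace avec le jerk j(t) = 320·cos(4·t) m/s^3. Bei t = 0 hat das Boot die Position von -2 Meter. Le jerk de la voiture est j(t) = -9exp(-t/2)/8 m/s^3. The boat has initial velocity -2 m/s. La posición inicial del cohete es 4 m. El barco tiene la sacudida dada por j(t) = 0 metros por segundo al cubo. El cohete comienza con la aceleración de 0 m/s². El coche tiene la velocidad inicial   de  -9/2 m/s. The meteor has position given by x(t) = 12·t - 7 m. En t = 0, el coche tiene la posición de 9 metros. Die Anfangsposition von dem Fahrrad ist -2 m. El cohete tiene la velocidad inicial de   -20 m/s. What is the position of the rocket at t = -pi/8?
Starting from jerk j(t) = 320·cos(4·t), we take 3 integrals. Finding the antiderivative of j(t) and using a(0) = 0: a(t) = 80·sin(4·t). Integrating acceleration and using the initial condition v(0) = -20, we get v(t) = -20·cos(4·t). The antiderivative of velocity is position. Using x(0) = 4, we get x(t) = 4 - 5·sin(4·t). We have position x(t) = 4 - 5·sin(4·t). Substituting t = -pi/8: x(-pi/8) = 9.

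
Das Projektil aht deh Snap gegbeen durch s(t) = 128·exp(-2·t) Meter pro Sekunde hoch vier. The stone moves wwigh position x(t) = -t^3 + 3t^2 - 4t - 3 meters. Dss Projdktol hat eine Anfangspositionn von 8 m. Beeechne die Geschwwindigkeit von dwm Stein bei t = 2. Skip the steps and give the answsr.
v(2) = -4.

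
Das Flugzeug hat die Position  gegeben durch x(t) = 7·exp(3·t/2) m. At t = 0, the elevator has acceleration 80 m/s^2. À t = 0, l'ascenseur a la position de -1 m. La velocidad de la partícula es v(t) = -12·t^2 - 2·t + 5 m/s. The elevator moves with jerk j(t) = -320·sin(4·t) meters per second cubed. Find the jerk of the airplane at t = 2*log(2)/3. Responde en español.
Partiendo de la posición x(t) = 7·exp(3·t/2), tomamos 3 derivadas. Tomando d/dt de x(t), encontramos v(t) = 21·exp(3·t/2)/2. La derivada de la velocidad da la aceleración: a(t) = 63·exp(3·t/2)/4. Tomando d/dt de a(t), encontramos j(t) = 189·exp(3·t/2)/8. De la ecuación de la sacudida j(t) = 189·exp(3·t/2)/8, sustituimos t = 2*log(2)/3 para obtener j = 189/4.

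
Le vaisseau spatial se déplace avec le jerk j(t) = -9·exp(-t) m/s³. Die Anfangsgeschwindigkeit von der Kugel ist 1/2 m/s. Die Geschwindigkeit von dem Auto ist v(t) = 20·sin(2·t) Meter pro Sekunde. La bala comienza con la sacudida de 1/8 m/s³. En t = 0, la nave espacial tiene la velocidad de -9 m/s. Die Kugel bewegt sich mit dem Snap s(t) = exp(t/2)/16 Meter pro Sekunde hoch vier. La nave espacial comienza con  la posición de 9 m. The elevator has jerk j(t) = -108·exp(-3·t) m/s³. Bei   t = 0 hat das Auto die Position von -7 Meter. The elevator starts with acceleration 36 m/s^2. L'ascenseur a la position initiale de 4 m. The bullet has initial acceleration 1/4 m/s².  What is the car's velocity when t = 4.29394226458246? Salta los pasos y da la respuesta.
At t = 4.29394226458246, v = 14.8513202240054.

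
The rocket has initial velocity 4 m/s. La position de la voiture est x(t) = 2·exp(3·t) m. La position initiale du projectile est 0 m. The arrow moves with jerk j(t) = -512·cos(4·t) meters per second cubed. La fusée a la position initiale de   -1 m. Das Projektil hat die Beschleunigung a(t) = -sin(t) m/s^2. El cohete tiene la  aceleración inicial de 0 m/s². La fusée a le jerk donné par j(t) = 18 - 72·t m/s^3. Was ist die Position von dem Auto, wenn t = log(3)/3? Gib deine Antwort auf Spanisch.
Usando x(t) = 2·exp(3·t) y sustituyendo t = log(3)/3, encontramos x = 6.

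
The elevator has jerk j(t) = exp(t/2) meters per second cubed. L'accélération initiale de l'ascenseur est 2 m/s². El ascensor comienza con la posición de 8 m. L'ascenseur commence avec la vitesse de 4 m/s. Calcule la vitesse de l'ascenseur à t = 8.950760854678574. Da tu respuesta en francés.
Nous devons trouver la primitive de notre équation du jerk j(t) = exp(t/2) 2 fois. En intégrant le jerk et en utilisant la condition initiale a(0) = 2, nous obtenons a(t) = 2·exp(t/2). En intégrant l'accélération et en utilisant la condition initiale v(0) = 4, nous obtenons v(t) = 4·exp(t/2). De l'équation de la vitesse v(t) = 4·exp(t/2), nous substituons t = 8.950760854678574 pour obtenir v = 351.312024919333.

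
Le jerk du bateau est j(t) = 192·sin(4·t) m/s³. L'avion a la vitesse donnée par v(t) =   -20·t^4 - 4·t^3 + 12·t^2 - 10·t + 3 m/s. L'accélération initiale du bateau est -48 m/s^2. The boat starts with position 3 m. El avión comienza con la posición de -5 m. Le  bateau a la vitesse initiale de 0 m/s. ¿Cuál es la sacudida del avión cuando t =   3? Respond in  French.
En partant de la vitesse v(t) = -20·t^4 - 4·t^3 + 12·t^2 - 10·t + 3, nous prenons 2 dérivées. La dérivée de la vitesse donne l'accélération: a(t) = -80·t^3 - 12·t^2 + 24·t - 10. En prenant d/dt de a(t), nous trouvons j(t) = -240·t^2 - 24·t + 24. En utilisant j(t) = -240·t^2 - 24·t + 24 et en substituant t = 3, nous trouvons j = -2208.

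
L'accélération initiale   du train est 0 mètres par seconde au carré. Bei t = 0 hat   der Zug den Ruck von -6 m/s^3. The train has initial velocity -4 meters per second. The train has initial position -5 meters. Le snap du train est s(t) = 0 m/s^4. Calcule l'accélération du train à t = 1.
Nous devons trouver la primitive de notre équation du snap s(t) = 0 2 fois. La primitive du snap, avec j(0) = -6, donne le jerk: j(t) = -6. L'intégrale du jerk est l'accélération. En utilisant a(0) = 0, nous obtenons a(t) = -6·t. De l'équation de l'accélération a(t) = -6·t, nous substituons t = 1 pour obtenir a = -6.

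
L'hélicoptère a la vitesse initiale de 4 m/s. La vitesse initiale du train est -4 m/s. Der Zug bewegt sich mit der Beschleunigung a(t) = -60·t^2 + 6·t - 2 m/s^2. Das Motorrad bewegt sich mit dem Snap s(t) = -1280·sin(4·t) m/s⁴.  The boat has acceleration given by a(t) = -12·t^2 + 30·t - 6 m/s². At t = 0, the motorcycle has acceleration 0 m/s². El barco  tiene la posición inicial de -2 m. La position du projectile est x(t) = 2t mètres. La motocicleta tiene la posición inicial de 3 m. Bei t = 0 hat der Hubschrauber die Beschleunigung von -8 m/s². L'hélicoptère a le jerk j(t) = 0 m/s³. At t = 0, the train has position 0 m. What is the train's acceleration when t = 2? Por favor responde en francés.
Nous avons l'accélération a(t) = -60·t^2 + 6·t - 2. En substituant t = 2: a(2) = -230.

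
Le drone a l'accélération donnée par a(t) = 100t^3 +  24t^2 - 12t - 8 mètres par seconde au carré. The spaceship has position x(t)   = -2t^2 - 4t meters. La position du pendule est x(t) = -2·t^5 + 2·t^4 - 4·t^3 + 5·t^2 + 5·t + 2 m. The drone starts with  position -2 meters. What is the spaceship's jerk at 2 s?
To solve this, we need to take 3 derivatives of our position equation x(t) = -2·t^2 - 4·t. The derivative of position gives velocity: v(t) = -4·t - 4. Differentiating velocity, we get acceleration: a(t) = -4. The derivative of acceleration gives jerk: j(t) = 0. From the given jerk equation j(t) = 0, we substitute t = 2 to get j = 0.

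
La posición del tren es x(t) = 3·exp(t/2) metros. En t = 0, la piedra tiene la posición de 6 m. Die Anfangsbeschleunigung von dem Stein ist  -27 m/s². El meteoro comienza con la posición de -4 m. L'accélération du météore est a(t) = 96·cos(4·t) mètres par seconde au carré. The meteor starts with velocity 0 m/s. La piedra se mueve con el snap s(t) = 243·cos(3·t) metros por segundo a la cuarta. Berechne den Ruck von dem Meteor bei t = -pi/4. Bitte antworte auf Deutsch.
Um dies zu lösen, müssen wir 1 Ableitung unserer Gleichung für die Beschleunigung a(t) = 96·cos(4·t) nehmen. Durch Ableiten von der Beschleunigung erhalten wir den Ruck: j(t) = -384·sin(4·t). Wir haben den Ruck j(t) = -384·sin(4·t). Durch Einsetzen von t = -pi/4: j(-pi/4) = 0.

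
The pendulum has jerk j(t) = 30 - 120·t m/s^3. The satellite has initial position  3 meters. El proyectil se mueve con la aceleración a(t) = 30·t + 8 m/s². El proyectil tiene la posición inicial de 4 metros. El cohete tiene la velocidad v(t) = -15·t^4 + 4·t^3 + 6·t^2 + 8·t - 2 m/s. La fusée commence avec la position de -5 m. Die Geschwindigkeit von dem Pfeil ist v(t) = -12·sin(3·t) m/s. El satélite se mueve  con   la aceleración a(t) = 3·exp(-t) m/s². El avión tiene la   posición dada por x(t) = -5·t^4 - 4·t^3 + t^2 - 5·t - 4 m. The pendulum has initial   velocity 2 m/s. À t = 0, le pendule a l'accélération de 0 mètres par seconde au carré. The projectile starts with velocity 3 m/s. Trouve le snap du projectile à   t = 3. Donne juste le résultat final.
s(3) = 0.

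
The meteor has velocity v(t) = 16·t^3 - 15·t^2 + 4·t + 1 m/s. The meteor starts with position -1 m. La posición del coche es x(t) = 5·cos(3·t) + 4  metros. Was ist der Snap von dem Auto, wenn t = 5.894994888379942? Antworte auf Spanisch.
Para resolver esto, necesitamos tomar 4 derivadas de nuestra ecuación de la posición x(t) = 5·cos(3·t) + 4. Derivando la posición, obtenemos la velocidad: v(t) = -15·sin(3·t). Derivando la velocidad, obtenemos la aceleración: a(t) = -45·cos(3·t). Tomando d/dt de a(t), encontramos j(t) = 135·sin(3·t). Derivando la sacudida, obtenemos el snap: s(t) = 405·cos(3·t). De la ecuación del snap s(t) = 405·cos(3·t), sustituimos t = 5.894994888379942 para obtener s = 160.033493970027.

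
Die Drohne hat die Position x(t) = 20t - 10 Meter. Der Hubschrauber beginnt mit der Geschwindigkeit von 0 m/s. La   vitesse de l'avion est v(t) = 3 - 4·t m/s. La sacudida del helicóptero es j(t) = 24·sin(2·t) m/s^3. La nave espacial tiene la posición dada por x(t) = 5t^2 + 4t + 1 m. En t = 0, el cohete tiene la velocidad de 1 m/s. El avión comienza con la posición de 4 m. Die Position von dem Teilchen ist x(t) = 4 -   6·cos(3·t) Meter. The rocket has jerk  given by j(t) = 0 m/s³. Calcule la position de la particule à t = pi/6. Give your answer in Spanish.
Tenemos la posición x(t) = 4 - 6·cos(3·t). Sustituyendo t = pi/6: x(pi/6) = 4.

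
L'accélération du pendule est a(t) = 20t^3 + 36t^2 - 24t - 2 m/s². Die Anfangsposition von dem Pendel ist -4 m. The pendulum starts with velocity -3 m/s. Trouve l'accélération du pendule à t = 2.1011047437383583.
Nous avons l'accélération a(t) = 20·t^3 + 36·t^2 - 24·t - 2. En substituant t = 2.1011047437383583: a(2.1011047437383583) = 292.013036337969.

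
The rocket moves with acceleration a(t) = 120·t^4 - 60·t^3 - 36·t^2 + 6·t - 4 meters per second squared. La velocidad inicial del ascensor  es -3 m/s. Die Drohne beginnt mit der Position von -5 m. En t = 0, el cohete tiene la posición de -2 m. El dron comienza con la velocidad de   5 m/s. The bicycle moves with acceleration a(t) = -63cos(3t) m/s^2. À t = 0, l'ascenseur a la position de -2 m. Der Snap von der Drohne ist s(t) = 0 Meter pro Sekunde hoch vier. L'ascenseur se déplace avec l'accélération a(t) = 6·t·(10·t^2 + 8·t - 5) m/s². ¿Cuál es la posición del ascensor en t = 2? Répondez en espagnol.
Necesitamos integrar nuestra ecuación de la aceleración a(t) = 6·t·(10·t^2 + 8·t - 5) 2 veces. La integral de la aceleración, con v(0) = -3, da la velocidad: v(t) = 15·t^4 + 16·t^3 - 15·t^2 - 3. Tomando ∫v(t)dt y aplicando x(0) = -2, encontramos x(t) = 3·t^5 + 4·t^4 - 5·t^3 - 3·t - 2. De la ecuación de la posición x(t) = 3·t^5 + 4·t^4 - 5·t^3 - 3·t - 2, sustituimos t = 2 para obtener x = 112.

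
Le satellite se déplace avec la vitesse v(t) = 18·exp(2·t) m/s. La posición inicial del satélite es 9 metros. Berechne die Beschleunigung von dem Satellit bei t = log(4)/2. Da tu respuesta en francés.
En partant de la vitesse v(t) = 18·exp(2·t), nous prenons 1 dérivée. En prenant d/dt de v(t), nous trouvons a(t) = 36·exp(2·t). Nous avons l'accélération a(t) = 36·exp(2·t). En substituant t = log(4)/2: a(log(4)/2) = 144.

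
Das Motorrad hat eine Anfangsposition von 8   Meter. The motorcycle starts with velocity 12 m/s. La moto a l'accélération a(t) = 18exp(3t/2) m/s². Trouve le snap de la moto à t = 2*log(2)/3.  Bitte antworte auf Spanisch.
Partiendo de la aceleración a(t) = 18·exp(3·t/2), tomamos 2 derivadas. Derivando la aceleración, obtenemos la sacudida: j(t) = 27·exp(3·t/2). La derivada de la sacudida da el snap: s(t) = 81·exp(3·t/2)/2. Tenemos el snap s(t) = 81·exp(3·t/2)/2. Sustituyendo t = 2*log(2)/3: s(2*log(2)/3) = 81.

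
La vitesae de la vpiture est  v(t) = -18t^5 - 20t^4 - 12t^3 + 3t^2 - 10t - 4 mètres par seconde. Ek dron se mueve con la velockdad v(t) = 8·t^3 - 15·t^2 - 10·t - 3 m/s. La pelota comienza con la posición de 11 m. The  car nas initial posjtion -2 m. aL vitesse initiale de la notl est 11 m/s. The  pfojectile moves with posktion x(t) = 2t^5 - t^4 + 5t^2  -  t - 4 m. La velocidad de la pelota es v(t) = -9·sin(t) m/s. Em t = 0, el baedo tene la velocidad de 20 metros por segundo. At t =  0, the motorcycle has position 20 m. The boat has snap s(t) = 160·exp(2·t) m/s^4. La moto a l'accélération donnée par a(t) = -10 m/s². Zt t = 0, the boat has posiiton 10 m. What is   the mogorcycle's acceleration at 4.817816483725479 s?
From the given acceleration equation a(t) = -10, we substitute t = 4.817816483725479 to get a = -10.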